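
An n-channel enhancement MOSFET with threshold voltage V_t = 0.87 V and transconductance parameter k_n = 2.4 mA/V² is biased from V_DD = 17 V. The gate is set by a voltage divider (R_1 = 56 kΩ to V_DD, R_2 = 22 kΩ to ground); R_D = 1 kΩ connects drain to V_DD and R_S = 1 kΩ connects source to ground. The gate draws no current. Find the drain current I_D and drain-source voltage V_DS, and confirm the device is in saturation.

I_D ≈ 2.5 mA, V_DS ≈ 12 V

V_G = V_DD·R_2/(R_1+R_2) = 17×22/78 = 4.79 V.
Assume saturation: I_D = (k_n/2)(V_GS − V_t)² with V_GS = V_G − I_D·R_S = 4.79 − 1·I_D.
Substituting gives 1.2·I_D² − 10.4·I_D + 18.5 = 0, with roots I_D = 2.49 or 6.2 mA.
The root I_D = 6.2 mA gives V_GS = -1.4 V ≤ V_t, so take I_D = 2.49 mA.
Then V_GS = 2.31 V and V_DS = V_DD − I_D(R_D+R_S) = 17 − 2.49×2 = 12 V.
Saturation requires V_DS ≥ V_GS − V_t = 1.44 V; 12 ≥ 1.44 ✓.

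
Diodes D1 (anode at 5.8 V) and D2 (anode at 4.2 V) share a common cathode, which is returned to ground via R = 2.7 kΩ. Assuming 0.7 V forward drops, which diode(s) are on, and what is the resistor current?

Only D1 conducts; I_R ≈ 1.9 mA

Assume both conduct. Then node N would need to be at both 5.8−0.7 = 5.1 V and 4.2−0.7 = 3.5 V, which is impossible.
Assume only D1 conducts: V_N = 5.8 − 0.7 = 5.1 V, so I_R = 5.1/2.7 = 1.89 mA.
Check D2: its anode-to-cathode voltage is 4.2 − 5.1 = -0.9 V < 0.7 V, so it is off. The assumption is consistent.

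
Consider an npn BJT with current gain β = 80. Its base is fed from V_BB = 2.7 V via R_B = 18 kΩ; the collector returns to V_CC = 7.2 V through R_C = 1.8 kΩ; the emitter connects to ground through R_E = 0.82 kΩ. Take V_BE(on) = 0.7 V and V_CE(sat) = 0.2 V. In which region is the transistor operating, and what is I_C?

Assume active. Base-emitter loop: I_B = (V_BB − V_BE)/(R_B + (β+1)R_E) = (2.7 − 0.7)/(18 + 81×0.82) = 0.0237 mA.
I_C = β·I_B = 80×0.0237 = 1.9 mA.
V_CE = V_CC − I_C·R_C − I_E·R_E = 7.2 − 1.9×1.8 − 1.92×0.82 = 2.21 V > V_CE(sat), so the active-region assumption holds.

active; I_C ≈ 1.9 mA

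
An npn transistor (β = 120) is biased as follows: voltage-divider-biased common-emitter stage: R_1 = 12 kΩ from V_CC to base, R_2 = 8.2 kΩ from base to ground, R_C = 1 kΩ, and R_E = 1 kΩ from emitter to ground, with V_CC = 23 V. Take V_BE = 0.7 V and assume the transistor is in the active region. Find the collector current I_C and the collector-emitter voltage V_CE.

I_C ≈ 8.2 mA, V_CE ≈ 6.5 V

Thevenize the base divider: V_Th = V_CC·R_2/(R_1+R_2) = 23×8.2/20.2 = 9.34 V, R_Th = R_1‖R_2 = 4.87 kΩ.
Base-emitter loop: V_Th = I_B·R_Th + V_BE + (β+1)I_B·R_E, so I_B = (9.34 − 0.7) / (4.87 + 121×1) = 0.0686 mA.
I_C = β·I_B = 120×0.0686 = 8.23 mA, and I_E = (β+1)I_B = 8.3 mA.
V_CE = V_CC − I_C·R_C − I_E·R_E = 23 − 8.23×1 − 8.3×1 = 6.46 V.
V_CE = 6.46 V > 0.2 V confirms active-region operation.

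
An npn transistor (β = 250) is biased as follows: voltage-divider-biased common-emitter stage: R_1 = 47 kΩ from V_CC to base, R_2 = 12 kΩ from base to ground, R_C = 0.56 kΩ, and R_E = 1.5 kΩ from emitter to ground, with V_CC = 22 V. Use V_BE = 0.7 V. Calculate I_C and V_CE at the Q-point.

I_C ≈ 2.4 mA, V_CE ≈ 17 V

Thevenize the base divider: V_Th = V_CC·R_2/(R_1+R_2) = 22×12/59 = 4.47 V, R_Th = R_1‖R_2 = 9.56 kΩ.
Base-emitter loop: V_Th = I_B·R_Th + V_BE + (β+1)I_B·R_E, so I_B = (4.47 − 0.7) / (9.56 + 251×1.5) = 0.00978 mA.
I_C = β·I_B = 250×0.00978 = 2.44 mA, and I_E = (β+1)I_B = 2.45 mA.
V_CE = V_CC − I_C·R_C − I_E·R_E = 22 − 2.44×0.56 − 2.45×1.5 = 17 V.
V_CE = 17 V > 0.2 V confirms active-region operation.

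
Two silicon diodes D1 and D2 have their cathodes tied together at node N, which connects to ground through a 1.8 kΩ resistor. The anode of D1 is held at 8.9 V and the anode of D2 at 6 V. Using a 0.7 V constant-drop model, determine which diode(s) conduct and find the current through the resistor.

Assume both conduct. Then node N would need to be at both 8.9−0.7 = 8.2 V and 6−0.7 = 5.3 V, which is impossible.
Assume only D1 conducts: V_N = 8.9 − 0.7 = 8.2 V, so I_R = 8.2/1.8 = 4.56 mA.
Check D2: its anode-to-cathode voltage is 6 − 8.2 = -2.2 V < 0.7 V, so it is off. The assumption is consistent.

Only D1 conducts; I_R ≈ 4.6 mA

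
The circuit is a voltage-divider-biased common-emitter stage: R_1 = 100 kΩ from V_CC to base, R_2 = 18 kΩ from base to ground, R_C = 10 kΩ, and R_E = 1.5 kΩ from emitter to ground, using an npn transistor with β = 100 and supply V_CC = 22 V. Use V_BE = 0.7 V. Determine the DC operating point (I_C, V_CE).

I_C ≈ 1.6 mA, V_CE ≈ 3.7 V

Thevenize the base divider: V_Th = V_CC·R_2/(R_1+R_2) = 22×18/118 = 3.36 V, R_Th = R_1‖R_2 = 15.3 kΩ.
Base-emitter loop: V_Th = I_B·R_Th + V_BE + (β+1)I_B·R_E, so I_B = (3.36 − 0.7) / (15.3 + 101×1.5) = 0.0159 mA.
I_C = β·I_B = 100×0.0159 = 1.59 mA, and I_E = (β+1)I_B = 1.61 mA.
V_CE = V_CC − I_C·R_C − I_E·R_E = 22 − 1.59×10 − 1.61×1.5 = 3.66 V.
V_CE = 3.66 V > 0.2 V confirms active-region operation.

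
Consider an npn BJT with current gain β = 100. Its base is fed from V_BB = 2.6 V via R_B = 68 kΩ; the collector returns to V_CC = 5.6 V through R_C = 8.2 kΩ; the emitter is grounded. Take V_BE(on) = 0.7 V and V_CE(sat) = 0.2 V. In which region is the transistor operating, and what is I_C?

Assume active: I_B = (2.6 − 0.7)/68 = 0.0279 mA, giving I_C = β·I_B = 2.79 mA.
But then V_CE = 5.6 − 2.79×8.2 = -17.3 V < V_CE(sat) = 0.2 V — impossible in the active region.
So the transistor is saturated. With V_CE = 0.2 V, I_C = (V_CC − 0.2)/R_C = 5.4/8.2 = 0.659 mA.
Check: β·I_B = 2.79 mA > I_C = 0.659 mA, confirming saturation.

saturation; I_C ≈ 0.66 mA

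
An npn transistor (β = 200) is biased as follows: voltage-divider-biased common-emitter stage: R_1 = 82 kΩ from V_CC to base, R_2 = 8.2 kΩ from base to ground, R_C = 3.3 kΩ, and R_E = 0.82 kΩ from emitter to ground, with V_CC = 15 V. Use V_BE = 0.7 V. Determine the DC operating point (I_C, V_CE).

Thevenize the base divider: V_Th = V_CC·R_2/(R_1+R_2) = 15×8.2/90.2 = 1.36 V, R_Th = R_1‖R_2 = 7.45 kΩ.
Base-emitter loop: V_Th = I_B·R_Th + V_BE + (β+1)I_B·R_E, so I_B = (1.36 − 0.7) / (7.45 + 201×0.82) = 0.00385 mA.
I_C = β·I_B = 200×0.00385 = 0.77 mA, and I_E = (β+1)I_B = 0.774 mA.
V_CE = V_CC − I_C·R_C − I_E·R_E = 15 − 0.77×3.3 − 0.774×0.82 = 11.8 V.
V_CE = 11.8 V > 0.2 V confirms active-region operation.

I_C ≈ 0.77 mA, V_CE ≈ 12 V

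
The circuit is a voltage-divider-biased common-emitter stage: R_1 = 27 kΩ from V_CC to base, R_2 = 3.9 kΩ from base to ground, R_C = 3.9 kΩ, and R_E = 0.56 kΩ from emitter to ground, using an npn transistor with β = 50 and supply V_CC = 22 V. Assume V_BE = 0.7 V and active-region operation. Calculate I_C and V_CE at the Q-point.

Thevenize the base divider: V_Th = V_CC·R_2/(R_1+R_2) = 22×3.9/30.9 = 2.78 V, R_Th = R_1‖R_2 = 3.41 kΩ.
Base-emitter loop: V_Th = I_B·R_Th + V_BE + (β+1)I_B·R_E, so I_B = (2.78 − 0.7) / (3.41 + 51×0.56) = 0.065 mA.
I_C = β·I_B = 50×0.065 = 3.25 mA, and I_E = (β+1)I_B = 3.31 mA.
V_CE = V_CC − I_C·R_C − I_E·R_E = 22 − 3.25×3.9 − 3.31×0.56 = 7.48 V.
V_CE = 7.48 V > 0.2 V confirms active-region operation.

I_C ≈ 3.2 mA, V_CE ≈ 7.5 V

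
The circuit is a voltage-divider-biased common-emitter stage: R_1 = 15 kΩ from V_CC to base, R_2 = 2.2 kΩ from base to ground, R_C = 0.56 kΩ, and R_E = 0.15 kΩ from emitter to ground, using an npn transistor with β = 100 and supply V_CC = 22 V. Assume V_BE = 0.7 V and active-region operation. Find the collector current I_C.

I_C ≈ 12 mA

Thevenize the base divider: V_Th = V_CC·R_2/(R_1+R_2) = 22×2.2/17.2 = 2.81 V, R_Th = R_1‖R_2 = 1.92 kΩ.
Base-emitter loop: V_Th = I_B·R_Th + V_BE + (β+1)I_B·R_E, so I_B = (2.81 − 0.7) / (1.92 + 101×0.15) = 0.124 mA.
I_C = β·I_B = 100×0.124 = 12.4 mA, and I_E = (β+1)I_B = 12.5 mA.
V_CE = V_CC − I_C·R_C − I_E·R_E = 22 − 12.4×0.56 − 12.5×0.15 = 13.2 V.
V_CE = 13.2 V > 0.2 V confirms active-region operation.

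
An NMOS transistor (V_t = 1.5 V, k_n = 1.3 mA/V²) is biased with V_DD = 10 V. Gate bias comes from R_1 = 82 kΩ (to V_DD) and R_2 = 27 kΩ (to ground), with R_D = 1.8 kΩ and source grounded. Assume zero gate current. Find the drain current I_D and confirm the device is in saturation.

I_D ≈ 0.62 mA

V_G = V_DD·R_2/(R_1+R_2) = 10×27/109 = 2.48 V. With the source grounded, V_GS = V_G = 2.48 V.
Assume saturation: I_D = (k_n/2)(V_GS − V_t)² = (1.3/2)×(2.48 − 1.5)² = 0.65×0.977² = 0.621 mA.
V_DS = V_DD − I_D·R_D = 10 − 0.621×1.8 = 8.88 V.
Saturation requires V_DS ≥ V_GS − V_t = 0.977 V; 8.88 ≥ 0.977 ✓.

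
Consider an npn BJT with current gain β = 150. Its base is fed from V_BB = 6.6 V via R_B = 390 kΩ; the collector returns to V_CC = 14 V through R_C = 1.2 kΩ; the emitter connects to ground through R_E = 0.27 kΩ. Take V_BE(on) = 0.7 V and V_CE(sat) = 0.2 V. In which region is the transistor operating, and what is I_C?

active; I_C ≈ 2.1 mA

Assume active. Base-emitter loop: I_B = (V_BB − V_BE)/(R_B + (β+1)R_E) = (6.6 − 0.7)/(390 + 151×0.27) = 0.0137 mA.
I_C = β·I_B = 150×0.0137 = 2.05 mA.
V_CE = V_CC − I_C·R_C − I_E·R_E = 14 − 2.05×1.2 − 2.07×0.27 = 11 V > V_CE(sat), so the active-region assumption holds.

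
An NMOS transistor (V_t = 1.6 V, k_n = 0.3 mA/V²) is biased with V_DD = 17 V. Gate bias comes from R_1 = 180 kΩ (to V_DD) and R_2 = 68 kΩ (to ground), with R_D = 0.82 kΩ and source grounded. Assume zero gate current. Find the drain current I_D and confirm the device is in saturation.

V_G = V_DD·R_2/(R_1+R_2) = 17×68/248 = 4.66 V. With the source grounded, V_GS = V_G = 4.66 V.
Assume saturation: I_D = (k_n/2)(V_GS − V_t)² = (0.3/2)×(4.66 − 1.6)² = 0.15×3.06² = 1.41 mA.
V_DS = V_DD − I_D·R_D = 17 − 1.41×0.82 = 15.8 V.
Saturation requires V_DS ≥ V_GS − V_t = 3.06 V; 15.8 ≥ 3.06 ✓.

I_D ≈ 1.4 mA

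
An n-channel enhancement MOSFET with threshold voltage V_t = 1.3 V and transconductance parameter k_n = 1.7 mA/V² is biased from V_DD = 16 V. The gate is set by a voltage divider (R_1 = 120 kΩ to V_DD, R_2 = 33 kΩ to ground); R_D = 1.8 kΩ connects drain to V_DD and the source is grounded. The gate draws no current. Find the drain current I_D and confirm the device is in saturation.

V_G = V_DD·R_2/(R_1+R_2) = 16×33/153 = 3.45 V. With the source grounded, V_GS = V_G = 3.45 V.
Assume saturation: I_D = (k_n/2)(V_GS − V_t)² = (1.7/2)×(3.45 − 1.3)² = 0.85×2.15² = 3.93 mA.
V_DS = V_DD − I_D·R_D = 16 − 3.93×1.8 = 8.92 V.
Saturation requires V_DS ≥ V_GS − V_t = 2.15 V; 8.92 ≥ 2.15 ✓.

I_D ≈ 3.9 mA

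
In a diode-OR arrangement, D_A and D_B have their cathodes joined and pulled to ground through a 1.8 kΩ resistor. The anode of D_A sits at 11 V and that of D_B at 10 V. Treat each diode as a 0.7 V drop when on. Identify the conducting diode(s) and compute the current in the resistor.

Assume both conduct. Then node N would need to be at both 11−0.7 = 10.3 V and 10−0.7 = 9.3 V, which is impossible.
Assume only D_A conducts: V_N = 11 − 0.7 = 10.3 V, so I_R = 10.3/1.8 = 5.72 mA.
Check D_B: its anode-to-cathode voltage is 10 − 10.3 = -0.3 V < 0.7 V, so it is off. The assumption is consistent.

Only D_A conducts; I_R ≈ 5.7 mA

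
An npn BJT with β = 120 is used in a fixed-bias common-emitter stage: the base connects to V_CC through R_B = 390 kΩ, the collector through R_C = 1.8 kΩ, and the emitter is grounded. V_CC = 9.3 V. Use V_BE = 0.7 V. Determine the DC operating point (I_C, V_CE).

I_C ≈ 2.6 mA, V_CE ≈ 4.5 V

Base loop: V_CC = I_B·R_B + V_BE, so I_B = (9.3 − 0.7)/390 kΩ = 0.0221 mA.
In the active region I_C = β·I_B = 120 × 0.0221 = 2.65 mA.
Collector loop: V_CE = V_CC − I_C·R_C = 9.3 − 2.65×1.8 = 4.54 V.
Since V_CE = 4.54 V > V_CE(sat) ≈ 0.2 V, the transistor is in the active region as assumed.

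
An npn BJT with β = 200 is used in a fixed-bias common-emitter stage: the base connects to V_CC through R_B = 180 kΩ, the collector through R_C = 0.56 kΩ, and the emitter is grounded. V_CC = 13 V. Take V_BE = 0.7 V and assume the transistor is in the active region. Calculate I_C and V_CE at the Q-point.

Base loop: V_CC = I_B·R_B + V_BE, so I_B = (13 − 0.7)/180 kΩ = 0.0683 mA.
In the active region I_C = β·I_B = 200 × 0.0683 = 13.7 mA.
Collector loop: V_CE = V_CC − I_C·R_C = 13 − 13.7×0.56 = 5.35 V.
Since V_CE = 5.35 V > V_CE(sat) ≈ 0.2 V, the transistor is in the active region as assumed.

I_C ≈ 14 mA, V_CE ≈ 5.3 V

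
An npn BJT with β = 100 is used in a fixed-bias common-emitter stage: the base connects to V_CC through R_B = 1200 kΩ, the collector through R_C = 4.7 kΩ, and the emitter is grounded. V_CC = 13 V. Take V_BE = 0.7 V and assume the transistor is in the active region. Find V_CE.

Base loop: V_CC = I_B·R_B + V_BE, so I_B = (13 − 0.7)/1200 kΩ = 0.0103 mA.
In the active region I_C = β·I_B = 100 × 0.0103 = 1.03 mA.
Collector loop: V_CE = V_CC − I_C·R_C = 13 − 1.03×4.7 = 8.18 V.
Since V_CE = 8.18 V > V_CE(sat) ≈ 0.2 V, the transistor is in the active region as assumed.

V_CE ≈ 8.2 V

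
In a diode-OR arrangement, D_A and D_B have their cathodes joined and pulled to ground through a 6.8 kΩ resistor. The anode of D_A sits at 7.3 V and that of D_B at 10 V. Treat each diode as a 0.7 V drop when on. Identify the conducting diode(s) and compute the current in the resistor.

Assume both conduct. Then node N would need to be at both 7.3−0.7 = 6.6 V and 10−0.7 = 9.3 V, which is impossible.
Assume only D_B conducts: V_N = 10 − 0.7 = 9.3 V, so I_R = 9.3/6.8 = 1.37 mA.
Check D_A: its anode-to-cathode voltage is 7.3 − 9.3 = -2 V < 0.7 V, so it is off. The assumption is consistent.

Only D_B conducts; I_R ≈ 1.4 mA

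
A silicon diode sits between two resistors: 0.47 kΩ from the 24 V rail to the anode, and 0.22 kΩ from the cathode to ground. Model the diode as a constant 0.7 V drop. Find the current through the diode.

I ≈ 34 mA

The two resistors are in series with the diode, so KVL gives 24 = I·0.47 + 0.7 + I·0.22.
I = (24 − 0.7) / (0.47 + 0.22) kΩ = 23.3 / 0.69 = 33.8 mA.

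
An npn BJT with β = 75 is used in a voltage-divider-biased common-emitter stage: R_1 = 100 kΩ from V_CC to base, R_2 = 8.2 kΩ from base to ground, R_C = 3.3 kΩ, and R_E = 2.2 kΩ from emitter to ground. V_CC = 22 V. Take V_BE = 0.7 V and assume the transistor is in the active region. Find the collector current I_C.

Thevenize the base divider: V_Th = V_CC·R_2/(R_1+R_2) = 22×8.2/108 = 1.67 V, R_Th = R_1‖R_2 = 7.58 kΩ.
Base-emitter loop: V_Th = I_B·R_Th + V_BE + (β+1)I_B·R_E, so I_B = (1.67 − 0.7) / (7.58 + 76×2.2) = 0.00553 mA.
I_C = β·I_B = 75×0.00553 = 0.415 mA, and I_E = (β+1)I_B = 0.421 mA.
V_CE = V_CC − I_C·R_C − I_E·R_E = 22 − 0.415×3.3 − 0.421×2.2 = 19.7 V.
V_CE = 19.7 V > 0.2 V confirms active-region operation.

I_C ≈ 0.42 mA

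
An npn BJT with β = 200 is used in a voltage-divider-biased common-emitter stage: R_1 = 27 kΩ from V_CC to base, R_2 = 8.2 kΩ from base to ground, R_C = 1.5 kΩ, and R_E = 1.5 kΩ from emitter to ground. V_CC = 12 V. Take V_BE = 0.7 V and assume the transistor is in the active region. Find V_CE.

Thevenize the base divider: V_Th = V_CC·R_2/(R_1+R_2) = 12×8.2/35.2 = 2.8 V, R_Th = R_1‖R_2 = 6.29 kΩ.
Base-emitter loop: V_Th = I_B·R_Th + V_BE + (β+1)I_B·R_E, so I_B = (2.8 − 0.7) / (6.29 + 201×1.5) = 0.00681 mA.
I_C = β·I_B = 200×0.00681 = 1.36 mA, and I_E = (β+1)I_B = 1.37 mA.
V_CE = V_CC − I_C·R_C − I_E·R_E = 12 − 1.36×1.5 − 1.37×1.5 = 7.9 V.
V_CE = 7.9 V > 0.2 V confirms active-region operation.

V_CE ≈ 7.9 V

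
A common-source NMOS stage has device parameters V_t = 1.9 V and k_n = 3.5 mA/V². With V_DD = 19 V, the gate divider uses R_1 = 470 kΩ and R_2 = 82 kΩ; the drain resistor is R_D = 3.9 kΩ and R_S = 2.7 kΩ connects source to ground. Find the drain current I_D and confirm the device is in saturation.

I_D ≈ 0.21 mA

V_G = V_DD·R_2/(R_1+R_2) = 19×82/552 = 2.82 V.
Assume saturation: I_D = (k_n/2)(V_GS − V_t)² with V_GS = V_G − I_D·R_S = 2.82 − 2.7·I_D.
Substituting gives 12.8·I_D² − 9.72·I_D + 1.49 = 0, with roots I_D = 0.213 or 0.549 mA.
The root I_D = 0.549 mA gives V_GS = 1.34 V ≤ V_t, so take I_D = 0.213 mA.
Then V_GS = 2.25 V and V_DS = V_DD − I_D(R_D+R_S) = 19 − 0.213×6.6 = 17.6 V.
Saturation requires V_DS ≥ V_GS − V_t = 0.349 V; 17.6 ≥ 0.349 ✓.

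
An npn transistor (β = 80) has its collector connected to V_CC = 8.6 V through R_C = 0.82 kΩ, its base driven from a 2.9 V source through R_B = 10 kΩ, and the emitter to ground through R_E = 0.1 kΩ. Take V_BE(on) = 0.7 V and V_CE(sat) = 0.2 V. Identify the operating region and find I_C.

Assume active: I_B = (2.9 − 0.7)/(10 + 81×0.1) = 0.122 mA, I_C = β·I_B = 9.72 mA.
Then V_CE = 8.6 − 9.72×0.82 − 9.85×0.1 = -0.358 V < 0.2 V — the active assumption fails.
Re-solve with V_CE = 0.2 V. KCL at the emitter: V_E/R_E = (V_BB−0.7−V_E)/R_B + (V_CC−0.2−V_E)/R_C, giving V_E = 0.924 V.
I_C = (V_CC − 0.2 − V_E)/R_C = (8.4 − 0.924)/0.82 = 9.12 mA.
Check: I_B = (2.2 − 0.924)/10 = 0.128 mA, and β·I_B = 10.2 mA > I_C, confirming saturation.

saturation; I_C ≈ 9.1 mA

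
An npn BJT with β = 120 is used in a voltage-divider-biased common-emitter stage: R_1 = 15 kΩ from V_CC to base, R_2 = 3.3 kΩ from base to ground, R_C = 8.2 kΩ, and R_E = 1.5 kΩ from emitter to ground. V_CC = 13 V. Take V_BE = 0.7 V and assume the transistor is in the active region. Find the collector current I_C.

I_C ≈ 1.1 mA

Thevenize the base divider: V_Th = V_CC·R_2/(R_1+R_2) = 13×3.3/18.3 = 2.34 V, R_Th = R_1‖R_2 = 2.7 kΩ.
Base-emitter loop: V_Th = I_B·R_Th + V_BE + (β+1)I_B·R_E, so I_B = (2.34 − 0.7) / (2.7 + 121×1.5) = 0.00893 mA.
I_C = β·I_B = 120×0.00893 = 1.07 mA, and I_E = (β+1)I_B = 1.08 mA.
V_CE = V_CC − I_C·R_C − I_E·R_E = 13 − 1.07×8.2 − 1.08×1.5 = 2.6 V.
V_CE = 2.6 V > 0.2 V confirms active-region operation.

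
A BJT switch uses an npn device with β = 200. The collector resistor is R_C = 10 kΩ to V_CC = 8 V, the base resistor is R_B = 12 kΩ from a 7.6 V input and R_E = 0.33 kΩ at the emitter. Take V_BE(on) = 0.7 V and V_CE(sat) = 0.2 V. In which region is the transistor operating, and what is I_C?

Assume active: I_B = (7.6 − 0.7)/(12 + 201×0.33) = 0.0881 mA, I_C = β·I_B = 17.6 mA.
Then V_CE = 8 − 17.6×10 − 17.7×0.33 = -174 V < 0.2 V — the active assumption fails.
Re-solve with V_CE = 0.2 V. KCL at the emitter: V_E/R_E = (V_BB−0.7−V_E)/R_B + (V_CC−0.2−V_E)/R_C, giving V_E = 0.422 V.
I_C = (V_CC − 0.2 − V_E)/R_C = (7.8 − 0.422)/10 = 0.738 mA.
Check: I_B = (6.9 − 0.422)/12 = 0.54 mA, and β·I_B = 108 mA > I_C, confirming saturation.

saturation; I_C ≈ 0.74 mA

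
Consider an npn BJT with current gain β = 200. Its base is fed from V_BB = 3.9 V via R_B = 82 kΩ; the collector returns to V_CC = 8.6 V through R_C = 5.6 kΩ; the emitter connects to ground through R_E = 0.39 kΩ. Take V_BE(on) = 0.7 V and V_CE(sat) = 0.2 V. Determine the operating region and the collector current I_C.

Assume active: I_B = (3.9 − 0.7)/(82 + 201×0.39) = 0.02 mA, I_C = β·I_B = 3.99 mA.
Then V_CE = 8.6 − 3.99×5.6 − 4.01×0.39 = -15.3 V < 0.2 V — the active assumption fails.
Re-solve with V_CE = 0.2 V. KCL at the emitter: V_E/R_E = (V_BB−0.7−V_E)/R_B + (V_CC−0.2−V_E)/R_C, giving V_E = 0.559 V.
I_C = (V_CC − 0.2 − V_E)/R_C = (8.4 − 0.559)/5.6 = 1.4 mA.
Check: I_B = (3.2 − 0.559)/82 = 0.0322 mA, and β·I_B = 6.44 mA > I_C, confirming saturation.

saturation; I_C ≈ 1.4 mA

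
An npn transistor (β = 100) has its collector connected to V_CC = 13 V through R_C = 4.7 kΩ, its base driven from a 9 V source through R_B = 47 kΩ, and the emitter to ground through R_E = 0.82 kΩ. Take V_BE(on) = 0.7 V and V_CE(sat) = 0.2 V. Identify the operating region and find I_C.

saturation; I_C ≈ 2.3 mA

Assume active: I_B = (9 − 0.7)/(47 + 101×0.82) = 0.0639 mA, I_C = β·I_B = 6.39 mA.
Then V_CE = 13 − 6.39×4.7 − 6.46×0.82 = -22.3 V < 0.2 V — the active assumption fails.
Re-solve with V_CE = 0.2 V. KCL at the emitter: V_E/R_E = (V_BB−0.7−V_E)/R_B + (V_CC−0.2−V_E)/R_C, giving V_E = 2 V.
I_C = (V_CC − 0.2 − V_E)/R_C = (12.8 − 2)/4.7 = 2.3 mA.
Check: I_B = (8.3 − 2)/47 = 0.134 mA, and β·I_B = 13.4 mA > I_C, confirming saturation.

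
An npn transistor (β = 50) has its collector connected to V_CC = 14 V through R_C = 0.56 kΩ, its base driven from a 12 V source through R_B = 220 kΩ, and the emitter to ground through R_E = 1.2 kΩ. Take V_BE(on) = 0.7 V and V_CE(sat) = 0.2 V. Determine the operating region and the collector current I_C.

Assume active. Base-emitter loop: I_B = (V_BB − V_BE)/(R_B + (β+1)R_E) = (12 − 0.7)/(220 + 51×1.2) = 0.0402 mA.
I_C = β·I_B = 50×0.0402 = 2.01 mA.
V_CE = V_CC − I_C·R_C − I_E·R_E = 14 − 2.01×0.56 − 2.05×1.2 = 10.4 V > V_CE(sat), so the active-region assumption holds.

active; I_C ≈ 2 mA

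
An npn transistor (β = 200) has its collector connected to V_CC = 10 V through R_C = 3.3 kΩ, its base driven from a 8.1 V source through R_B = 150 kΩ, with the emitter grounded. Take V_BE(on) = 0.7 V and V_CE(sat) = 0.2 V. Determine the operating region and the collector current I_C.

Assume active: I_B = (8.1 − 0.7)/150 = 0.0493 mA, giving I_C = β·I_B = 9.87 mA.
But then V_CE = 10 − 9.87×3.3 = -22.6 V < V_CE(sat) = 0.2 V — impossible in the active region.
So the transistor is saturated. With V_CE = 0.2 V, I_C = (V_CC − 0.2)/R_C = 9.8/3.3 = 2.97 mA.
Check: β·I_B = 9.87 mA > I_C = 2.97 mA, confirming saturation.

saturation; I_C ≈ 3 mA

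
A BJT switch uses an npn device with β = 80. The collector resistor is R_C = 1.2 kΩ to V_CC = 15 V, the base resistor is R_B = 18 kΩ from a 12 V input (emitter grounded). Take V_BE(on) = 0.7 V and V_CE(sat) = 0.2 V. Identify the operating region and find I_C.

saturation; I_C ≈ 12 mA

Assume active: I_B = (12 − 0.7)/18 = 0.628 mA, giving I_C = β·I_B = 50.2 mA.
But then V_CE = 15 − 50.2×1.2 = -45.3 V < V_CE(sat) = 0.2 V — impossible in the active region.
So the transistor is saturated. With V_CE = 0.2 V, I_C = (V_CC − 0.2)/R_C = 14.8/1.2 = 12.3 mA.
Check: β·I_B = 50.2 mA > I_C = 12.3 mA, confirming saturation.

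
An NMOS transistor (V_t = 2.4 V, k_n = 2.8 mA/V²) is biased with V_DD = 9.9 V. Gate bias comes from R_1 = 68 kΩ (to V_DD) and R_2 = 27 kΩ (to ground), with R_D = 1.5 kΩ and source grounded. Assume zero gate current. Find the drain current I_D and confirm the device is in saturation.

I_D ≈ 0.24 mA

V_G = V_DD·R_2/(R_1+R_2) = 9.9×27/95 = 2.81 V. With the source grounded, V_GS = V_G = 2.81 V.
Assume saturation: I_D = (k_n/2)(V_GS − V_t)² = (2.8/2)×(2.81 − 2.4)² = 1.4×0.414² = 0.24 mA.
V_DS = V_DD − I_D·R_D = 9.9 − 0.24×1.5 = 9.54 V.
Saturation requires V_DS ≥ V_GS − V_t = 0.414 V; 9.54 ≥ 0.414 ✓.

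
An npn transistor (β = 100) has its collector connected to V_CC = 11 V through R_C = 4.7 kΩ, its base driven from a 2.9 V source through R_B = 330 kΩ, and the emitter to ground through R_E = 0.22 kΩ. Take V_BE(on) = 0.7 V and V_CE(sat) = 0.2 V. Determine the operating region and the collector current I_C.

active; I_C ≈ 0.62 mA

Assume active. Base-emitter loop: I_B = (V_BB − V_BE)/(R_B + (β+1)R_E) = (2.9 − 0.7)/(330 + 101×0.22) = 0.00625 mA.
I_C = β·I_B = 100×0.00625 = 0.625 mA.
V_CE = V_CC − I_C·R_C − I_E·R_E = 11 − 0.625×4.7 − 0.631×0.22 = 7.93 V > V_CE(sat), so the active-region assumption holds.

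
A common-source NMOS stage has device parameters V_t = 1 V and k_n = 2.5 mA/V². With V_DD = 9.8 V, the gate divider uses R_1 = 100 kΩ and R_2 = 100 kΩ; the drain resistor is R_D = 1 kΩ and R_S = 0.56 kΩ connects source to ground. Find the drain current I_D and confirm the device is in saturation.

I_D ≈ 3.8 mA

V_G = V_DD·R_2/(R_1+R_2) = 9.8×100/200 = 4.9 V.
Assume saturation: I_D = (k_n/2)(V_GS − V_t)² with V_GS = V_G − I_D·R_S = 4.9 − 0.56·I_D.
Substituting gives 0.392·I_D² − 6.46·I_D + 19 = 0, with roots I_D = 3.84 or 12.6 mA.
The root I_D = 12.6 mA gives V_GS = -2.18 V ≤ V_t, so take I_D = 3.84 mA.
Then V_GS = 2.75 V and V_DS = V_DD − I_D(R_D+R_S) = 9.8 − 3.84×1.56 = 3.82 V.
Saturation requires V_DS ≥ V_GS − V_t = 1.75 V; 3.82 ≥ 1.75 ✓.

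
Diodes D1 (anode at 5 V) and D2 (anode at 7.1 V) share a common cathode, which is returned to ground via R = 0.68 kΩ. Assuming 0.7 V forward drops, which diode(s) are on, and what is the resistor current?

Only D2 conducts; I_R ≈ 9.4 mA

Assume both conduct. Then node N would need to be at both 5−0.7 = 4.3 V and 7.1−0.7 = 6.4 V, which is impossible.
Assume only D2 conducts: V_N = 7.1 − 0.7 = 6.4 V, so I_R = 6.4/0.68 = 9.41 mA.
Check D1: its anode-to-cathode voltage is 5 − 6.4 = -1.4 V < 0.7 V, so it is off. The assumption is consistent.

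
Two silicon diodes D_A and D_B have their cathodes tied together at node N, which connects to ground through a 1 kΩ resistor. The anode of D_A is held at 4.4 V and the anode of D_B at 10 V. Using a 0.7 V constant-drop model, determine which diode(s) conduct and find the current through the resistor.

Only D_B conducts; I_R ≈ 9.3 mA

Assume both conduct. Then node N would need to be at both 4.4−0.7 = 3.7 V and 10−0.7 = 9.3 V, which is impossible.
Assume only D_B conducts: V_N = 10 − 0.7 = 9.3 V, so I_R = 9.3/1 = 9.3 mA.
Check D_A: its anode-to-cathode voltage is 4.4 − 9.3 = -4.9 V < 0.7 V, so it is off. The assumption is consistent.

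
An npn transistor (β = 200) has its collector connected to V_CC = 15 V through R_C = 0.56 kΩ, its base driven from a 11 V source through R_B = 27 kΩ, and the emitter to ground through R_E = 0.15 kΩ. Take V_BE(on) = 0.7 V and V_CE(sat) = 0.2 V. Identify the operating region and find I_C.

saturation; I_C ≈ 21 mA

Assume active: I_B = (11 − 0.7)/(27 + 201×0.15) = 0.18 mA, I_C = β·I_B = 36 mA.
Then V_CE = 15 − 36×0.56 − 36.2×0.15 = -10.6 V < 0.2 V — the active assumption fails.
Re-solve with V_CE = 0.2 V. KCL at the emitter: V_E/R_E = (V_BB−0.7−V_E)/R_B + (V_CC−0.2−V_E)/R_C, giving V_E = 3.16 V.
I_C = (V_CC − 0.2 − V_E)/R_C = (14.8 − 3.16)/0.56 = 20.8 mA.
Check: I_B = (10.3 − 3.16)/27 = 0.265 mA, and β·I_B = 52.9 mA > I_C, confirming saturation.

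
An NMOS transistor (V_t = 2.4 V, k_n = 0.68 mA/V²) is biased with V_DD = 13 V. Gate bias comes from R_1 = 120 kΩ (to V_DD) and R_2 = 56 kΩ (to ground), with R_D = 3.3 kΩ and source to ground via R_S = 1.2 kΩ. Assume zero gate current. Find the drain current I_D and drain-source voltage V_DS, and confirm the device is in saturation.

V_G = V_DD·R_2/(R_1+R_2) = 13×56/176 = 4.14 V.
Assume saturation: I_D = (k_n/2)(V_GS − V_t)² with V_GS = V_G − I_D·R_S = 4.14 − 1.2·I_D.
Substituting gives 0.49·I_D² − 2.42·I_D + 1.03 = 0, with roots I_D = 0.469 or 4.47 mA.
The root I_D = 4.47 mA gives V_GS = -1.22 V ≤ V_t, so take I_D = 0.469 mA.
Then V_GS = 3.57 V and V_DS = V_DD − I_D(R_D+R_S) = 13 − 0.469×4.5 = 10.9 V.
Saturation requires V_DS ≥ V_GS − V_t = 1.17 V; 10.9 ≥ 1.17 ✓.

I_D ≈ 0.47 mA, V_DS ≈ 11 V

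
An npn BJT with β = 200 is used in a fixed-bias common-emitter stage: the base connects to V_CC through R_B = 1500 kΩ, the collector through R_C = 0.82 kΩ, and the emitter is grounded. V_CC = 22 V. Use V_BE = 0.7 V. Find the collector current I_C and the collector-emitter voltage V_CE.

I_C ≈ 2.8 mA, V_CE ≈ 20 V

Base loop: V_CC = I_B·R_B + V_BE, so I_B = (22 − 0.7)/1500 kΩ = 0.0142 mA.
In the active region I_C = β·I_B = 200 × 0.0142 = 2.84 mA.
Collector loop: V_CE = V_CC − I_C·R_C = 22 − 2.84×0.82 = 19.7 V.
Since V_CE = 19.7 V > V_CE(sat) ≈ 0.2 V, the transistor is in the active region as assumed.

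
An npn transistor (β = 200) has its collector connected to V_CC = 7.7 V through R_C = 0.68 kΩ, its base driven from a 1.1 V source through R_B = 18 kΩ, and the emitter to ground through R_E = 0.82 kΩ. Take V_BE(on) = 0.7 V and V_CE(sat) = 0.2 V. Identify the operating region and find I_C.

active; I_C ≈ 0.44 mA

Assume active. Base-emitter loop: I_B = (V_BB − V_BE)/(R_B + (β+1)R_E) = (1.1 − 0.7)/(18 + 201×0.82) = 0.00219 mA.
I_C = β·I_B = 200×0.00219 = 0.438 mA.
V_CE = V_CC − I_C·R_C − I_E·R_E = 7.7 − 0.438×0.68 − 0.44×0.82 = 7.04 V > V_CE(sat), so the active-region assumption holds.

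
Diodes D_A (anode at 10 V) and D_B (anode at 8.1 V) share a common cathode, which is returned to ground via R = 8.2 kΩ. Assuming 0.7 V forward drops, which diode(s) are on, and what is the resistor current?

Only D_A conducts; I_R ≈ 1.1 mA

Assume both conduct. Then node N would need to be at both 10−0.7 = 9.3 V and 8.1−0.7 = 7.4 V, which is impossible.
Assume only D_A conducts: V_N = 10 − 0.7 = 9.3 V, so I_R = 9.3/8.2 = 1.13 mA.
Check D_B: its anode-to-cathode voltage is 8.1 − 9.3 = -1.2 V < 0.7 V, so it is off. The assumption is consistent.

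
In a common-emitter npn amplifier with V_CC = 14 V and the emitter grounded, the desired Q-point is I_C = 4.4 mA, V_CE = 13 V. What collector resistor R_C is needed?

R_C ≈ 0.23 kΩ

Collector loop: V_CC = I_C·R_C + V_CE.
R_C = (V_CC − V_CE)/I_C = (14 − 13)/4.4 = 0.227 kΩ.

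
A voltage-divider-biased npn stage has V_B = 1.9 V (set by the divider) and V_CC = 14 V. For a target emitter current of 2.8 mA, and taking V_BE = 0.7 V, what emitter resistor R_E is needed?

V_E = V_B − V_BE = 1.9 − 0.7 = 1.2 V.
R_E = V_E / I_E = 1.2 / 2.8 = 0.429 kΩ.

R_E ≈ 0.43 kΩ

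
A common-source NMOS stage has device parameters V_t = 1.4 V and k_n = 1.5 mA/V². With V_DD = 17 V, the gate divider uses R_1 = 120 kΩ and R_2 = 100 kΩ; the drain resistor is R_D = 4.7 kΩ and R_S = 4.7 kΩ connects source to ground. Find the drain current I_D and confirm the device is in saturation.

V_G = V_DD·R_2/(R_1+R_2) = 17×100/220 = 7.73 V.
Assume saturation: I_D = (k_n/2)(V_GS − V_t)² with V_GS = V_G − I_D·R_S = 7.73 − 4.7·I_D.
Substituting gives 16.6·I_D² − 45.6·I_D + 30 = 0, with roots I_D = 1.09 or 1.66 mA.
The root I_D = 1.66 mA gives V_GS = -0.0891 V ≤ V_t, so take I_D = 1.09 mA.
Then V_GS = 2.61 V and V_DS = V_DD − I_D(R_D+R_S) = 17 − 1.09×9.4 = 6.76 V.
Saturation requires V_DS ≥ V_GS − V_t = 1.21 V; 6.76 ≥ 1.21 ✓.

I_D ≈ 1.1 mA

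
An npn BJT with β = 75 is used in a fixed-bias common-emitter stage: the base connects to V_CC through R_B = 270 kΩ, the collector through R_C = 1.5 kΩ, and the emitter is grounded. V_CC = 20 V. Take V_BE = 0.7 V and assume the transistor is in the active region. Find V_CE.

Base loop: V_CC = I_B·R_B + V_BE, so I_B = (20 − 0.7)/270 kΩ = 0.0715 mA.
In the active region I_C = β·I_B = 75 × 0.0715 = 5.36 mA.
Collector loop: V_CE = V_CC − I_C·R_C = 20 − 5.36×1.5 = 12 V.
Since V_CE = 12 V > V_CE(sat) ≈ 0.2 V, the transistor is in the active region as assumed.

V_CE ≈ 12 V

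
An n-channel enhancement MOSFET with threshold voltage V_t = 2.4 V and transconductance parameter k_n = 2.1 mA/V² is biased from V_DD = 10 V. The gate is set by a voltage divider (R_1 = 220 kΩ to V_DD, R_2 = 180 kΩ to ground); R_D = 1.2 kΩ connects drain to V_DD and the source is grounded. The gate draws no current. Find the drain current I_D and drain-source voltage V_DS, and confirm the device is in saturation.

I_D ≈ 4.6 mA, V_DS ≈ 4.4 V

V_G = V_DD·R_2/(R_1+R_2) = 10×180/400 = 4.5 V. With the source grounded, V_GS = V_G = 4.5 V.
Assume saturation: I_D = (k_n/2)(V_GS − V_t)² = (2.1/2)×(4.5 − 2.4)² = 1.05×2.1² = 4.63 mA.
V_DS = V_DD − I_D·R_D = 10 − 4.63×1.2 = 4.44 V.
Saturation requires V_DS ≥ V_GS − V_t = 2.1 V; 4.44 ≥ 2.1 ✓.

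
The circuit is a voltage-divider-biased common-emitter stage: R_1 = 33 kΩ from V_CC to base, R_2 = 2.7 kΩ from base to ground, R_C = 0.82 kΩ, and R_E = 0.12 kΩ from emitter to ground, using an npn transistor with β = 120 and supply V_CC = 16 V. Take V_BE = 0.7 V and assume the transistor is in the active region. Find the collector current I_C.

I_C ≈ 3.6 mA

Thevenize the base divider: V_Th = V_CC·R_2/(R_1+R_2) = 16×2.7/35.7 = 1.21 V, R_Th = R_1‖R_2 = 2.5 kΩ.
Base-emitter loop: V_Th = I_B·R_Th + V_BE + (β+1)I_B·R_E, so I_B = (1.21 − 0.7) / (2.5 + 121×0.12) = 0.03 mA.
I_C = β·I_B = 120×0.03 = 3.6 mA, and I_E = (β+1)I_B = 3.63 mA.
V_CE = V_CC − I_C·R_C − I_E·R_E = 16 − 3.6×0.82 − 3.63×0.12 = 12.6 V.
V_CE = 12.6 V > 0.2 V confirms active-region operation.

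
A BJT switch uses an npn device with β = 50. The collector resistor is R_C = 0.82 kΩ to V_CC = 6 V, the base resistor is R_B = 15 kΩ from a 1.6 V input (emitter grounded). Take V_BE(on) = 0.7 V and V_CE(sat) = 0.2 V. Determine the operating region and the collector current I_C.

active; I_C ≈ 3 mA

Assume active. Base-emitter loop: I_B = (V_BB − V_BE)/R_B = (1.6 − 0.7)/15 = 0.06 mA.
I_C = β·I_B = 50×0.06 = 3 mA.
V_CE = V_CC − I_C·R_C = 6 − 3×0.82 = 3.54 V > V_CE(sat), so the active-region assumption holds.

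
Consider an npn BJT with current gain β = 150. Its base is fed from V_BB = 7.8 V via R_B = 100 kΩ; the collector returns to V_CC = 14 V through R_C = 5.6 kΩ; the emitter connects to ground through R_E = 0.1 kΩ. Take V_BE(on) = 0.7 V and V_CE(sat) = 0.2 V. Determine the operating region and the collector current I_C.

saturation; I_C ≈ 2.4 mA

Assume active: I_B = (7.8 − 0.7)/(100 + 151×0.1) = 0.0617 mA, I_C = β·I_B = 9.25 mA.
Then V_CE = 14 − 9.25×5.6 − 9.31×0.1 = -38.7 V < 0.2 V — the active assumption fails.
Re-solve with V_CE = 0.2 V. KCL at the emitter: V_E/R_E = (V_BB−0.7−V_E)/R_B + (V_CC−0.2−V_E)/R_C, giving V_E = 0.249 V.
I_C = (V_CC − 0.2 − V_E)/R_C = (13.8 − 0.249)/5.6 = 2.42 mA.
Check: I_B = (7.1 − 0.249)/100 = 0.0685 mA, and β·I_B = 10.3 mA > I_C, confirming saturation.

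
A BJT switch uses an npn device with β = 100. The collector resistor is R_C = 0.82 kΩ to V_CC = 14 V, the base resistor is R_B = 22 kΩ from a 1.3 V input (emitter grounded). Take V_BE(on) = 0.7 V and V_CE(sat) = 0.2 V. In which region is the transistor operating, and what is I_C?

active; I_C ≈ 2.7 mA

Assume active. Base-emitter loop: I_B = (V_BB − V_BE)/R_B = (1.3 − 0.7)/22 = 0.0273 mA.
I_C = β·I_B = 100×0.0273 = 2.73 mA.
V_CE = V_CC − I_C·R_C = 14 − 2.73×0.82 = 11.8 V > V_CE(sat), so the active-region assumption holds.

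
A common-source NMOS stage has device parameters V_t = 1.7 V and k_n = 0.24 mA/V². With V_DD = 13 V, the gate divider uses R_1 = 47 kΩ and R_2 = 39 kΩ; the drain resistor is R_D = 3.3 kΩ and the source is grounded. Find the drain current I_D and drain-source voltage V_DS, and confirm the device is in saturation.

V_G = V_DD·R_2/(R_1+R_2) = 13×39/86 = 5.9 V. With the source grounded, V_GS = V_G = 5.9 V.
Assume saturation: I_D = (k_n/2)(V_GS − V_t)² = (0.24/2)×(5.9 − 1.7)² = 0.12×4.2² = 2.11 mA.
V_DS = V_DD − I_D·R_D = 13 − 2.11×3.3 = 6.03 V.
Saturation requires V_DS ≥ V_GS − V_t = 4.2 V; 6.03 ≥ 4.2 ✓.

I_D ≈ 2.1 mA, V_DS ≈ 6 V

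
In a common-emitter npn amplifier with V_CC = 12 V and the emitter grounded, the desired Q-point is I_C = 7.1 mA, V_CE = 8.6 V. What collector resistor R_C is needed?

Collector loop: V_CC = I_C·R_C + V_CE.
R_C = (V_CC − V_CE)/I_C = (12 − 8.6)/7.1 = 0.479 kΩ.

R_C ≈ 0.48 kΩ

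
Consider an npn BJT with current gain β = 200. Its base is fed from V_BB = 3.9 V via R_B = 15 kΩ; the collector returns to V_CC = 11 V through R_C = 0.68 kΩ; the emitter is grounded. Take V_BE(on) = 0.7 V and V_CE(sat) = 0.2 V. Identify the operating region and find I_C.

Assume active: I_B = (3.9 − 0.7)/15 = 0.213 mA, giving I_C = β·I_B = 42.7 mA.
But then V_CE = 11 − 42.7×0.68 = -18 V < V_CE(sat) = 0.2 V — impossible in the active region.
So the transistor is saturated. With V_CE = 0.2 V, I_C = (V_CC − 0.2)/R_C = 10.8/0.68 = 15.9 mA.
Check: β·I_B = 42.7 mA > I_C = 15.9 mA, confirming saturation.

saturation; I_C ≈ 16 mA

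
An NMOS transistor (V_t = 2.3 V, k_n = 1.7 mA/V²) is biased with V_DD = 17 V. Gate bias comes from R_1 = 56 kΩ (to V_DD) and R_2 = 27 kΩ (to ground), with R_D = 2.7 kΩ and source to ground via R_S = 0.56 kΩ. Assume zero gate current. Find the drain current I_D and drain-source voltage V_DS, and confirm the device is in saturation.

V_G = V_DD·R_2/(R_1+R_2) = 17×27/83 = 5.53 V.
Assume saturation: I_D = (k_n/2)(V_GS − V_t)² with V_GS = V_G − I_D·R_S = 5.53 − 0.56·I_D.
Substituting gives 0.267·I_D² − 4.08·I_D + 8.87 = 0, with roots I_D = 2.63 or 12.7 mA.
The root I_D = 12.7 mA gives V_GS = -1.56 V ≤ V_t, so take I_D = 2.63 mA.
Then V_GS = 4.06 V and V_DS = V_DD − I_D(R_D+R_S) = 17 − 2.63×3.26 = 8.43 V.
Saturation requires V_DS ≥ V_GS − V_t = 1.76 V; 8.43 ≥ 1.76 ✓.

I_D ≈ 2.6 mA, V_DS ≈ 8.4 V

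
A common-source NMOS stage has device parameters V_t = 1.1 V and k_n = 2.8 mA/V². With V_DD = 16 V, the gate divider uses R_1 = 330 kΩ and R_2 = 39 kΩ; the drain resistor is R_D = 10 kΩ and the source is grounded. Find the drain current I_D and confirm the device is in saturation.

V_G = V_DD·R_2/(R_1+R_2) = 16×39/369 = 1.69 V. With the source grounded, V_GS = V_G = 1.69 V.
Assume saturation: I_D = (k_n/2)(V_GS − V_t)² = (2.8/2)×(1.69 − 1.1)² = 1.4×0.591² = 0.489 mA.
V_DS = V_DD − I_D·R_D = 16 − 0.489×10 = 11.1 V.
Saturation requires V_DS ≥ V_GS − V_t = 0.591 V; 11.1 ≥ 0.591 ✓.

I_D ≈ 0.49 mA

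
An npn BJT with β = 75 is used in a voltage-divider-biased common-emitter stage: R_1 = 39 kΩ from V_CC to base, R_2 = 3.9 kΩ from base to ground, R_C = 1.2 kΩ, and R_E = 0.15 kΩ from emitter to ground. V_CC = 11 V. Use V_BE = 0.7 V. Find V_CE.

V_CE ≈ 9 V

Thevenize the base divider: V_Th = V_CC·R_2/(R_1+R_2) = 11×3.9/42.9 = 1 V, R_Th = R_1‖R_2 = 3.55 kΩ.
Base-emitter loop: V_Th = I_B·R_Th + V_BE + (β+1)I_B·R_E, so I_B = (1 − 0.7) / (3.55 + 76×0.15) = 0.0201 mA.
I_C = β·I_B = 75×0.0201 = 1.51 mA, and I_E = (β+1)I_B = 1.53 mA.
V_CE = V_CC − I_C·R_C − I_E·R_E = 11 − 1.51×1.2 − 1.53×0.15 = 8.96 V.
V_CE = 8.96 V > 0.2 V confirms active-region operation.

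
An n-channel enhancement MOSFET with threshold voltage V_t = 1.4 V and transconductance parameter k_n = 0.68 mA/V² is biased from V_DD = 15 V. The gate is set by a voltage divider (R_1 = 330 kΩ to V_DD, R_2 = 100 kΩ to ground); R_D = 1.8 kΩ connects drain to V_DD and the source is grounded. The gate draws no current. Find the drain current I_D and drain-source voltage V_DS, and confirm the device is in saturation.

I_D ≈ 1.5 mA, V_DS ≈ 12 V

V_G = V_DD·R_2/(R_1+R_2) = 15×100/430 = 3.49 V. With the source grounded, V_GS = V_G = 3.49 V.
Assume saturation: I_D = (k_n/2)(V_GS − V_t)² = (0.68/2)×(3.49 − 1.4)² = 0.34×2.09² = 1.48 mA.
V_DS = V_DD − I_D·R_D = 15 − 1.48×1.8 = 12.3 V.
Saturation requires V_DS ≥ V_GS − V_t = 2.09 V; 12.3 ≥ 2.09 ✓.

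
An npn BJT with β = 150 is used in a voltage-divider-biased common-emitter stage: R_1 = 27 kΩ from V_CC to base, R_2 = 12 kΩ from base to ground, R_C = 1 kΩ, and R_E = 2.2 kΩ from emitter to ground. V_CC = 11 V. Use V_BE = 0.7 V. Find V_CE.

Thevenize the base divider: V_Th = V_CC·R_2/(R_1+R_2) = 11×12/39 = 3.38 V, R_Th = R_1‖R_2 = 8.31 kΩ.
Base-emitter loop: V_Th = I_B·R_Th + V_BE + (β+1)I_B·R_E, so I_B = (3.38 − 0.7) / (8.31 + 151×2.2) = 0.00788 mA.
I_C = β·I_B = 150×0.00788 = 1.18 mA, and I_E = (β+1)I_B = 1.19 mA.
V_CE = V_CC − I_C·R_C − I_E·R_E = 11 − 1.18×1 − 1.19×2.2 = 7.2 V.
V_CE = 7.2 V > 0.2 V confirms active-region operation.

V_CE ≈ 7.2 V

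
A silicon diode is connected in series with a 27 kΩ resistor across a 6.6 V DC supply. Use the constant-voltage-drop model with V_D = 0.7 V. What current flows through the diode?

I ≈ 0.22 mA

KVL around the loop: 6.6 = V_D + I·R = 0.7 + I × 27 kΩ.
So I = (6.6 − 0.7) / 27 kΩ = 5.9 / 27 = 0.219 mA.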